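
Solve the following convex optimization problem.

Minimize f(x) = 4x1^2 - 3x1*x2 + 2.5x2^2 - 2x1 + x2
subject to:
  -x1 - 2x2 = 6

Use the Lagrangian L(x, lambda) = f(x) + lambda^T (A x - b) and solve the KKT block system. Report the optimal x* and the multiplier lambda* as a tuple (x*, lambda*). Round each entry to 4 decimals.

Form the Lagrangian:
  L(x, lambda) = (1/2) x^T Q x + c^T x + lambda^T (A x - b)
Stationarity (grad_x L = 0): Q x + c + A^T lambda = 0.
Primal feasibility: A x = b.

This gives the KKT block system:
  [ Q   A^T ] [ x     ]   [-c ]
  [ A    0  ] [ lambda ] = [ b ]

Solving the linear system:
  x*      = (-1.1429, -2.4286)
  lambda* = (-3.8571)
  f(x*)   = 11.5

x* = (-1.1429, -2.4286), lambda* = (-3.8571)


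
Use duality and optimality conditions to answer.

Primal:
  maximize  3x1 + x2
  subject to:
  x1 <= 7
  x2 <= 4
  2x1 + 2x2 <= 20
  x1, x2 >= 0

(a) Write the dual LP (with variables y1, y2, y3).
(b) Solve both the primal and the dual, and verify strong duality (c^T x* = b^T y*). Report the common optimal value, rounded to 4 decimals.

The standard primal-dual pair for 'max c^T x s.t. A x <= b, x >= 0' is:
  Dual:  min b^T y  s.t.  A^T y >= c,  y >= 0.

So the dual LP is:
  minimize  7y1 + 4y2 + 20y3
  subject to:
    y1 + 2y3 >= 3
    y2 + 2y3 >= 1
    y1, y2, y3 >= 0

Solving the primal: x* = (7, 3).
  primal value c^T x* = 24.
Solving the dual: y* = (2, 0, 0.5).
  dual value b^T y* = 24.
Strong duality: c^T x* = b^T y*. Confirmed.

24


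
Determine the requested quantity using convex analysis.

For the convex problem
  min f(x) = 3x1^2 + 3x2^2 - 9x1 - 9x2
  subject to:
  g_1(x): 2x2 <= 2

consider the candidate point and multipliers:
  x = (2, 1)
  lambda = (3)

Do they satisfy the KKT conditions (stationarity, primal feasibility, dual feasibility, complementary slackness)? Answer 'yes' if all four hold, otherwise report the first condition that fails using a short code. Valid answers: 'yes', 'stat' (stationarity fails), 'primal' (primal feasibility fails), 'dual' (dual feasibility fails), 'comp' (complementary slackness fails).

Gradient of f: grad f(x) = Q x + c = (3, -3)
Constraint values g_i(x) = a_i^T x - b_i:
  g_1((2, 1)) = 0
Stationarity residual: grad f(x) + sum_i lambda_i a_i = (3, 3)
  -> stationarity FAILS
Primal feasibility (all g_i <= 0): OK
Dual feasibility (all lambda_i >= 0): OK
Complementary slackness (lambda_i * g_i(x) = 0 for all i): OK

Verdict: the first failing condition is stationarity -> stat.

stat


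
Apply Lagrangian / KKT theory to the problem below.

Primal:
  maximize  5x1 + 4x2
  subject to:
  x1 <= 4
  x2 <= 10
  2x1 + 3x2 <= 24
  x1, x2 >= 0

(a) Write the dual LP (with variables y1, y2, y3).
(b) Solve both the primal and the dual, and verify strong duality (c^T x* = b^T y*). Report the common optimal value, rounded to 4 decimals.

The standard primal-dual pair for 'max c^T x s.t. A x <= b, x >= 0' is:
  Dual:  min b^T y  s.t.  A^T y >= c,  y >= 0.

So the dual LP is:
  minimize  4y1 + 10y2 + 24y3
  subject to:
    y1 + 2y3 >= 5
    y2 + 3y3 >= 4
    y1, y2, y3 >= 0

Solving the primal: x* = (4, 5.3333).
  primal value c^T x* = 41.3333.
Solving the dual: y* = (2.3333, 0, 1.3333).
  dual value b^T y* = 41.3333.
Strong duality: c^T x* = b^T y*. Confirmed.

41.3333


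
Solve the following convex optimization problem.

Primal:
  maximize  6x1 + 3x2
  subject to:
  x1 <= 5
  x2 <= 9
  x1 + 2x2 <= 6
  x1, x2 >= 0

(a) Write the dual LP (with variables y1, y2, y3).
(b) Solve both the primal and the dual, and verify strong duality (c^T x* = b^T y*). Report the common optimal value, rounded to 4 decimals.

The standard primal-dual pair for 'max c^T x s.t. A x <= b, x >= 0' is:
  Dual:  min b^T y  s.t.  A^T y >= c,  y >= 0.

So the dual LP is:
  minimize  5y1 + 9y2 + 6y3
  subject to:
    y1 + y3 >= 6
    y2 + 2y3 >= 3
    y1, y2, y3 >= 0

Solving the primal: x* = (5, 0.5).
  primal value c^T x* = 31.5.
Solving the dual: y* = (4.5, 0, 1.5).
  dual value b^T y* = 31.5.
Strong duality: c^T x* = b^T y*. Confirmed.

31.5


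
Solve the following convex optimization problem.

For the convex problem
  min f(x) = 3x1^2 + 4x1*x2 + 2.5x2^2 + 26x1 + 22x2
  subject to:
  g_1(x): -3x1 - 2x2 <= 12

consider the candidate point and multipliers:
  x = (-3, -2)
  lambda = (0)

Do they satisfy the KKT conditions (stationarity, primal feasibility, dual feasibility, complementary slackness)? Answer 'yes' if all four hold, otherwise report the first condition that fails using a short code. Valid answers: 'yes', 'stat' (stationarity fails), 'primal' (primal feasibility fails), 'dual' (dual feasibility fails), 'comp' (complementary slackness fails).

Gradient of f: grad f(x) = Q x + c = (0, 0)
Constraint values g_i(x) = a_i^T x - b_i:
  g_1((-3, -2)) = 1
Stationarity residual: grad f(x) + sum_i lambda_i a_i = (0, 0)
  -> stationarity OK
Primal feasibility (all g_i <= 0): FAILS
Dual feasibility (all lambda_i >= 0): OK
Complementary slackness (lambda_i * g_i(x) = 0 for all i): OK

Verdict: the first failing condition is primal_feasibility -> primal.

primal


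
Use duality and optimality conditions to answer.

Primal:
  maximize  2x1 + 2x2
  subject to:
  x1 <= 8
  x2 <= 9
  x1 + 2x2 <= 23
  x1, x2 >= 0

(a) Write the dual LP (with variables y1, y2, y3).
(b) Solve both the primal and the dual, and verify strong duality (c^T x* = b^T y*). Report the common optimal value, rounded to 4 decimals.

The standard primal-dual pair for 'max c^T x s.t. A x <= b, x >= 0' is:
  Dual:  min b^T y  s.t.  A^T y >= c,  y >= 0.

So the dual LP is:
  minimize  8y1 + 9y2 + 23y3
  subject to:
    y1 + y3 >= 2
    y2 + 2y3 >= 2
    y1, y2, y3 >= 0

Solving the primal: x* = (8, 7.5).
  primal value c^T x* = 31.
Solving the dual: y* = (1, 0, 1).
  dual value b^T y* = 31.
Strong duality: c^T x* = b^T y*. Confirmed.

31


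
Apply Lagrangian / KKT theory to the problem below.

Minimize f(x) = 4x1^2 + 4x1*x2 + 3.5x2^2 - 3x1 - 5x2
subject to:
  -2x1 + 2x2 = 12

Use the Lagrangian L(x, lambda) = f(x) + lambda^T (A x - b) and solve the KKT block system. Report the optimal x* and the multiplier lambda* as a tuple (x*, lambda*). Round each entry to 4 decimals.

Form the Lagrangian:
  L(x, lambda) = (1/2) x^T Q x + c^T x + lambda^T (A x - b)
Stationarity (grad_x L = 0): Q x + c + A^T lambda = 0.
Primal feasibility: A x = b.

This gives the KKT block system:
  [ Q   A^T ] [ x     ]   [-c ]
  [ A    0  ] [ lambda ] = [ b ]

Solving the linear system:
  x*      = (-2.5217, 3.4783)
  lambda* = (-4.6304)
  f(x*)   = 22.8696

x* = (-2.5217, 3.4783), lambda* = (-4.6304)


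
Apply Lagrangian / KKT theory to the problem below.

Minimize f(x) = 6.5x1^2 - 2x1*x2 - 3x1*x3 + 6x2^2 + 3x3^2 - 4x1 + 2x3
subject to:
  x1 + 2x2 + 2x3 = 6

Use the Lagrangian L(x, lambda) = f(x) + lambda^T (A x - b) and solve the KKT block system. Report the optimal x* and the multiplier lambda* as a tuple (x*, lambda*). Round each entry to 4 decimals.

Form the Lagrangian:
  L(x, lambda) = (1/2) x^T Q x + c^T x + lambda^T (A x - b)
Stationarity (grad_x L = 0): Q x + c + A^T lambda = 0.
Primal feasibility: A x = b.

This gives the KKT block system:
  [ Q   A^T ] [ x     ]   [-c ]
  [ A    0  ] [ lambda ] = [ b ]

Solving the linear system:
  x*      = (1.1171, 0.8629, 1.5786)
  lambda* = (-4.0602)
  f(x*)   = 11.5251

x* = (1.1171, 0.8629, 1.5786), lambda* = (-4.0602)


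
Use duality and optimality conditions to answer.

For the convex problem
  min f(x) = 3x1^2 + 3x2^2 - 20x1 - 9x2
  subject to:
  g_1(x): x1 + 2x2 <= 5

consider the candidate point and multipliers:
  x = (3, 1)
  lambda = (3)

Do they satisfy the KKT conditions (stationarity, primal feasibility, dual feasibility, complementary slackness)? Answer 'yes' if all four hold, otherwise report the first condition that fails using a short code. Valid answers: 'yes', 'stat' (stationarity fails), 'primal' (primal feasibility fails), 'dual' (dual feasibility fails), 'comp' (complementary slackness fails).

Gradient of f: grad f(x) = Q x + c = (-2, -3)
Constraint values g_i(x) = a_i^T x - b_i:
  g_1((3, 1)) = 0
Stationarity residual: grad f(x) + sum_i lambda_i a_i = (1, 3)
  -> stationarity FAILS
Primal feasibility (all g_i <= 0): OK
Dual feasibility (all lambda_i >= 0): OK
Complementary slackness (lambda_i * g_i(x) = 0 for all i): OK

Verdict: the first failing condition is stationarity -> stat.

stat


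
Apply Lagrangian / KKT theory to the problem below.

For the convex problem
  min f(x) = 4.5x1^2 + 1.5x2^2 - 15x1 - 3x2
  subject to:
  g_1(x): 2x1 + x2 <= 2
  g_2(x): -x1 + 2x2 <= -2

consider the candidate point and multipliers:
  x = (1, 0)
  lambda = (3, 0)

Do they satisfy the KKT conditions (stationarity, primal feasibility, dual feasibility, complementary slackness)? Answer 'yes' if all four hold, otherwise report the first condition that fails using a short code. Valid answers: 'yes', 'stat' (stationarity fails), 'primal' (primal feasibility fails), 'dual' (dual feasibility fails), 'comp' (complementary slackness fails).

Gradient of f: grad f(x) = Q x + c = (-6, -3)
Constraint values g_i(x) = a_i^T x - b_i:
  g_1((1, 0)) = 0
  g_2((1, 0)) = 1
Stationarity residual: grad f(x) + sum_i lambda_i a_i = (0, 0)
  -> stationarity OK
Primal feasibility (all g_i <= 0): FAILS
Dual feasibility (all lambda_i >= 0): OK
Complementary slackness (lambda_i * g_i(x) = 0 for all i): OK

Verdict: the first failing condition is primal_feasibility -> primal.

primal


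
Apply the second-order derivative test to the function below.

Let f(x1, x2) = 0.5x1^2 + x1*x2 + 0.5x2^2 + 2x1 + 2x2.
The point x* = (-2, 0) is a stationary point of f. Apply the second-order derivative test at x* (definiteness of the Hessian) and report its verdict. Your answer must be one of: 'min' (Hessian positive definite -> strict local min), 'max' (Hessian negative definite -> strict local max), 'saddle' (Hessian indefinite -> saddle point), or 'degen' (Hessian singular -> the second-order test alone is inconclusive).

Compute the Hessian H = grad^2 f:
  H = [[1, 1], [1, 1]]
Verify stationarity: grad f(x*) = H x* + g = (0, 0).
Eigenvalues of H: 0, 2.
H has a zero eigenvalue (singular; positive semidefinite but not definite), so H is neither positive definite, negative definite, nor indefinite. The second-order test alone is inconclusive -> degen.
(Indeed, f is constant along the null direction of H through x*, so x* is not a strict local extremum.)

degen


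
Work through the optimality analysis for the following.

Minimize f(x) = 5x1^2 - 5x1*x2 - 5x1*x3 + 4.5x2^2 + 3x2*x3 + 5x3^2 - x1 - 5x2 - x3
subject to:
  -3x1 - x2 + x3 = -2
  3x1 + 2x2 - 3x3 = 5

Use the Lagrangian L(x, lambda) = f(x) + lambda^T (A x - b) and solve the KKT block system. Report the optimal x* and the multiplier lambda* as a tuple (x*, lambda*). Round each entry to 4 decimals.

Form the Lagrangian:
  L(x, lambda) = (1/2) x^T Q x + c^T x + lambda^T (A x - b)
Stationarity (grad_x L = 0): Q x + c + A^T lambda = 0.
Primal feasibility: A x = b.

This gives the KKT block system:
  [ Q   A^T ] [ x     ]   [-c ]
  [ A    0  ] [ lambda ] = [ b ]

Solving the linear system:
  x*      = (-0.0273, 1.164, -0.918)
  lambda* = (-4.5273, -3.6929)
  f(x*)   = 2.2677

x* = (-0.0273, 1.164, -0.918), lambda* = (-4.5273, -3.6929)


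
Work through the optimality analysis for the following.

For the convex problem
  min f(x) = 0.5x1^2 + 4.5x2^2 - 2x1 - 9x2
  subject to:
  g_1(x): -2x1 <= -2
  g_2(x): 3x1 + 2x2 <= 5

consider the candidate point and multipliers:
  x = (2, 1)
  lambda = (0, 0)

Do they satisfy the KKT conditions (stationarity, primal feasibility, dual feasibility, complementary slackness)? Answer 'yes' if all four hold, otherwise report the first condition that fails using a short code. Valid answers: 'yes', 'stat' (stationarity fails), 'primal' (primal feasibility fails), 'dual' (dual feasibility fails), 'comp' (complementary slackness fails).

Gradient of f: grad f(x) = Q x + c = (0, 0)
Constraint values g_i(x) = a_i^T x - b_i:
  g_1((2, 1)) = -2
  g_2((2, 1)) = 3
Stationarity residual: grad f(x) + sum_i lambda_i a_i = (0, 0)
  -> stationarity OK
Primal feasibility (all g_i <= 0): FAILS
Dual feasibility (all lambda_i >= 0): OK
Complementary slackness (lambda_i * g_i(x) = 0 for all i): OK

Verdict: the first failing condition is primal_feasibility -> primal.

primal


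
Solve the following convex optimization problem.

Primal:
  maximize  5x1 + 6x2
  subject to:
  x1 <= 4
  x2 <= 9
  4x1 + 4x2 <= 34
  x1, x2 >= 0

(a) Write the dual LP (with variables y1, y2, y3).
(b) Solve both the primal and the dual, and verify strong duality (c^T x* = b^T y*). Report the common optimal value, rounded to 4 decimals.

The standard primal-dual pair for 'max c^T x s.t. A x <= b, x >= 0' is:
  Dual:  min b^T y  s.t.  A^T y >= c,  y >= 0.

So the dual LP is:
  minimize  4y1 + 9y2 + 34y3
  subject to:
    y1 + 4y3 >= 5
    y2 + 4y3 >= 6
    y1, y2, y3 >= 0

Solving the primal: x* = (0, 8.5).
  primal value c^T x* = 51.
Solving the dual: y* = (0, 0, 1.5).
  dual value b^T y* = 51.
Strong duality: c^T x* = b^T y*. Confirmed.

51


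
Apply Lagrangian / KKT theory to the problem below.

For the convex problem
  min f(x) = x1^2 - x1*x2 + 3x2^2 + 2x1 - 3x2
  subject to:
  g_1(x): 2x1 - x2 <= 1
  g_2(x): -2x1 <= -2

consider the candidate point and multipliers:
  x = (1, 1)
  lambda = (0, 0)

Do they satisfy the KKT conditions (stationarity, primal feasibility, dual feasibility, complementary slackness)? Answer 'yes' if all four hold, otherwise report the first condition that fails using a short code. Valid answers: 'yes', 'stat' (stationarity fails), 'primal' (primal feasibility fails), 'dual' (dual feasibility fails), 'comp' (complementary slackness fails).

Gradient of f: grad f(x) = Q x + c = (3, 2)
Constraint values g_i(x) = a_i^T x - b_i:
  g_1((1, 1)) = 0
  g_2((1, 1)) = 0
Stationarity residual: grad f(x) + sum_i lambda_i a_i = (3, 2)
  -> stationarity FAILS
Primal feasibility (all g_i <= 0): OK
Dual feasibility (all lambda_i >= 0): OK
Complementary slackness (lambda_i * g_i(x) = 0 for all i): OK

Verdict: the first failing condition is stationarity -> stat.

stat


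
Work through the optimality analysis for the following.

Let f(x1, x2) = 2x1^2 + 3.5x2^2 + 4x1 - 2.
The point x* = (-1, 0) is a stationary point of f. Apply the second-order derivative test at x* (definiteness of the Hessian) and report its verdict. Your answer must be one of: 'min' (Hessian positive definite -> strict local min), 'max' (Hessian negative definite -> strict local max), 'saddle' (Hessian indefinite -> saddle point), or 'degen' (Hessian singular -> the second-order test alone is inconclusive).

Compute the Hessian H = grad^2 f:
  H = [[4, 0], [0, 7]]
Verify stationarity: grad f(x*) = H x* + g = (0, 0).
Eigenvalues of H: 4, 7.
Both eigenvalues > 0, so H is positive definite -> x* is a strict local min.

min


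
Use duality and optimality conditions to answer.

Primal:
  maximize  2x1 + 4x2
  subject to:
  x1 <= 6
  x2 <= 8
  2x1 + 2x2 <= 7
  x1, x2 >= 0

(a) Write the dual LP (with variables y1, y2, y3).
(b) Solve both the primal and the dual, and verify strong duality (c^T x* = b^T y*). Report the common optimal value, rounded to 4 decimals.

The standard primal-dual pair for 'max c^T x s.t. A x <= b, x >= 0' is:
  Dual:  min b^T y  s.t.  A^T y >= c,  y >= 0.

So the dual LP is:
  minimize  6y1 + 8y2 + 7y3
  subject to:
    y1 + 2y3 >= 2
    y2 + 2y3 >= 4
    y1, y2, y3 >= 0

Solving the primal: x* = (0, 3.5).
  primal value c^T x* = 14.
Solving the dual: y* = (0, 0, 2).
  dual value b^T y* = 14.
Strong duality: c^T x* = b^T y*. Confirmed.

14


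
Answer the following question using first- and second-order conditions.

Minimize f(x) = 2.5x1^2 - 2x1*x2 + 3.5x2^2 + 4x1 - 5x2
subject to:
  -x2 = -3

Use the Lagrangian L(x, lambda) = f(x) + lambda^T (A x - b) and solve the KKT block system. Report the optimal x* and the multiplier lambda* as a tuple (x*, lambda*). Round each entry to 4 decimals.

Form the Lagrangian:
  L(x, lambda) = (1/2) x^T Q x + c^T x + lambda^T (A x - b)
Stationarity (grad_x L = 0): Q x + c + A^T lambda = 0.
Primal feasibility: A x = b.

This gives the KKT block system:
  [ Q   A^T ] [ x     ]   [-c ]
  [ A    0  ] [ lambda ] = [ b ]

Solving the linear system:
  x*      = (0.4, 3)
  lambda* = (15.2)
  f(x*)   = 16.1

x* = (0.4, 3), lambda* = (15.2)


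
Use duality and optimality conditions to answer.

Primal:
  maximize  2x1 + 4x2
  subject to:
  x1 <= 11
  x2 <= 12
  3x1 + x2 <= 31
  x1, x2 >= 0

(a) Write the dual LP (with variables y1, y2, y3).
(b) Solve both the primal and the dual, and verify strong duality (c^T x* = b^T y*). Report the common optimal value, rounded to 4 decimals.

The standard primal-dual pair for 'max c^T x s.t. A x <= b, x >= 0' is:
  Dual:  min b^T y  s.t.  A^T y >= c,  y >= 0.

So the dual LP is:
  minimize  11y1 + 12y2 + 31y3
  subject to:
    y1 + 3y3 >= 2
    y2 + y3 >= 4
    y1, y2, y3 >= 0

Solving the primal: x* = (6.3333, 12).
  primal value c^T x* = 60.6667.
Solving the dual: y* = (0, 3.3333, 0.6667).
  dual value b^T y* = 60.6667.
Strong duality: c^T x* = b^T y*. Confirmed.

60.6667


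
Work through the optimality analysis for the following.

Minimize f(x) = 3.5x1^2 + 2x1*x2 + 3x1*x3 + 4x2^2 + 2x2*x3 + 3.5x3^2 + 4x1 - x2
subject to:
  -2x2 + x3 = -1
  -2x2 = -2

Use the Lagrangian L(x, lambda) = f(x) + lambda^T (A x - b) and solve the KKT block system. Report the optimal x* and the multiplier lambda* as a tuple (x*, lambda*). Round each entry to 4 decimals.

Form the Lagrangian:
  L(x, lambda) = (1/2) x^T Q x + c^T x + lambda^T (A x - b)
Stationarity (grad_x L = 0): Q x + c + A^T lambda = 0.
Primal feasibility: A x = b.

This gives the KKT block system:
  [ Q   A^T ] [ x     ]   [-c ]
  [ A    0  ] [ lambda ] = [ b ]

Solving the linear system:
  x*      = (-1.2857, 1, 1)
  lambda* = (-5.1429, 8.3571)
  f(x*)   = 2.7143

x* = (-1.2857, 1, 1), lambda* = (-5.1429, 8.3571)


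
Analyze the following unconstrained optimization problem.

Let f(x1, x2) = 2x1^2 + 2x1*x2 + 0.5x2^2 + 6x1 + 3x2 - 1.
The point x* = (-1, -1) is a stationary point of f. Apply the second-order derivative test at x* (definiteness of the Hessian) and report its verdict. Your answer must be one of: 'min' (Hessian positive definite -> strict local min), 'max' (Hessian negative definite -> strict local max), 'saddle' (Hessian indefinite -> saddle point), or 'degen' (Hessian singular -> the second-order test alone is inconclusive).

Compute the Hessian H = grad^2 f:
  H = [[4, 2], [2, 1]]
Verify stationarity: grad f(x*) = H x* + g = (0, 0).
Eigenvalues of H: 0, 5.
H has a zero eigenvalue (singular; positive semidefinite but not definite), so H is neither positive definite, negative definite, nor indefinite. The second-order test alone is inconclusive -> degen.
(Indeed, f is constant along the null direction of H through x*, so x* is not a strict local extremum.)

degen


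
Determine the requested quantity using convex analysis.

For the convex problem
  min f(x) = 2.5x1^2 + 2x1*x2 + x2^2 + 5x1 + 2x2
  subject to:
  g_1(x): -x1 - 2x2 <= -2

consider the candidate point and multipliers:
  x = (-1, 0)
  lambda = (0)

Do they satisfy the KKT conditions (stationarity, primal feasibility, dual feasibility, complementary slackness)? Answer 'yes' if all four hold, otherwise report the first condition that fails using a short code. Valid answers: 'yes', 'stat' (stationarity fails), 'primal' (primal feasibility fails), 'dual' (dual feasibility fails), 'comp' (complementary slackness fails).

Gradient of f: grad f(x) = Q x + c = (0, 0)
Constraint values g_i(x) = a_i^T x - b_i:
  g_1((-1, 0)) = 3
Stationarity residual: grad f(x) + sum_i lambda_i a_i = (0, 0)
  -> stationarity OK
Primal feasibility (all g_i <= 0): FAILS
Dual feasibility (all lambda_i >= 0): OK
Complementary slackness (lambda_i * g_i(x) = 0 for all i): OK

Verdict: the first failing condition is primal_feasibility -> primal.

primal


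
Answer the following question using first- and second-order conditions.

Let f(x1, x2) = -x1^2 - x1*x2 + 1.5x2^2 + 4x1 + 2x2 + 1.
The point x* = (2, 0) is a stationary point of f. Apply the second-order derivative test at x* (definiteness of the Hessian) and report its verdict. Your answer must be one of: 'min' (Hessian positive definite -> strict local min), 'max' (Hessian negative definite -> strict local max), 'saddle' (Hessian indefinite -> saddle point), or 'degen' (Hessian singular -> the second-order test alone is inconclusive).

Compute the Hessian H = grad^2 f:
  H = [[-2, -1], [-1, 3]]
Verify stationarity: grad f(x*) = H x* + g = (0, 0).
Eigenvalues of H: -2.1926, 3.1926.
Eigenvalues have mixed signs, so H is indefinite -> x* is a saddle point.

saddle


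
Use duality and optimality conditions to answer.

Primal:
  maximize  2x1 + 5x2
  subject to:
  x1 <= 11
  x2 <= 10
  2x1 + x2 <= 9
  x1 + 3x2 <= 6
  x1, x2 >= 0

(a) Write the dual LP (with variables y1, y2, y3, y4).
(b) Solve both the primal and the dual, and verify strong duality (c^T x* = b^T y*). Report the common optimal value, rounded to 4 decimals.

The standard primal-dual pair for 'max c^T x s.t. A x <= b, x >= 0' is:
  Dual:  min b^T y  s.t.  A^T y >= c,  y >= 0.

So the dual LP is:
  minimize  11y1 + 10y2 + 9y3 + 6y4
  subject to:
    y1 + 2y3 + y4 >= 2
    y2 + y3 + 3y4 >= 5
    y1, y2, y3, y4 >= 0

Solving the primal: x* = (4.2, 0.6).
  primal value c^T x* = 11.4.
Solving the dual: y* = (0, 0, 0.2, 1.6).
  dual value b^T y* = 11.4.
Strong duality: c^T x* = b^T y*. Confirmed.

11.4


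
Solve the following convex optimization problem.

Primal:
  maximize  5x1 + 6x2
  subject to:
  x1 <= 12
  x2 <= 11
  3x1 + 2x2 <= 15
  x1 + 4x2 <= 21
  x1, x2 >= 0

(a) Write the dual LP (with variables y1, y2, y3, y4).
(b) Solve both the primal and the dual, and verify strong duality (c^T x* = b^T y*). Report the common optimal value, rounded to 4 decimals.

The standard primal-dual pair for 'max c^T x s.t. A x <= b, x >= 0' is:
  Dual:  min b^T y  s.t.  A^T y >= c,  y >= 0.

So the dual LP is:
  minimize  12y1 + 11y2 + 15y3 + 21y4
  subject to:
    y1 + 3y3 + y4 >= 5
    y2 + 2y3 + 4y4 >= 6
    y1, y2, y3, y4 >= 0

Solving the primal: x* = (1.8, 4.8).
  primal value c^T x* = 37.8.
Solving the dual: y* = (0, 0, 1.4, 0.8).
  dual value b^T y* = 37.8.
Strong duality: c^T x* = b^T y*. Confirmed.

37.8


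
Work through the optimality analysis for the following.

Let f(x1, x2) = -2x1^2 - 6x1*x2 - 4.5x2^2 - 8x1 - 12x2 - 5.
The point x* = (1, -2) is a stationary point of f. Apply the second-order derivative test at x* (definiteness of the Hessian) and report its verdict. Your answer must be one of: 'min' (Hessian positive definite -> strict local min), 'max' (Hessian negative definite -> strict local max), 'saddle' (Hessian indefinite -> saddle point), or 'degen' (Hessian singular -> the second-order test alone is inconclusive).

Compute the Hessian H = grad^2 f:
  H = [[-4, -6], [-6, -9]]
Verify stationarity: grad f(x*) = H x* + g = (0, 0).
Eigenvalues of H: -13, 0.
H has a zero eigenvalue (singular; negative semidefinite but not definite), so H is neither positive definite, negative definite, nor indefinite. The second-order test alone is inconclusive -> degen.
(Indeed, f is constant along the null direction of H through x*, so x* is not a strict local extremum.)

degen


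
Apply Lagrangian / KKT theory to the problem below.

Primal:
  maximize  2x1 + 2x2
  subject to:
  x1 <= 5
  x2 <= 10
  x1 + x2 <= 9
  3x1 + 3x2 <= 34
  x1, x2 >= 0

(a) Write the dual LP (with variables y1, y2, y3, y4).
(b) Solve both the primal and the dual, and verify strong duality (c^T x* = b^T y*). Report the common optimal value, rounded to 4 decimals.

The standard primal-dual pair for 'max c^T x s.t. A x <= b, x >= 0' is:
  Dual:  min b^T y  s.t.  A^T y >= c,  y >= 0.

So the dual LP is:
  minimize  5y1 + 10y2 + 9y3 + 34y4
  subject to:
    y1 + y3 + 3y4 >= 2
    y2 + y3 + 3y4 >= 2
    y1, y2, y3, y4 >= 0

Solving the primal: x* = (0, 9).
  primal value c^T x* = 18.
Solving the dual: y* = (0, 0, 2, 0).
  dual value b^T y* = 18.
Strong duality: c^T x* = b^T y*. Confirmed.

18


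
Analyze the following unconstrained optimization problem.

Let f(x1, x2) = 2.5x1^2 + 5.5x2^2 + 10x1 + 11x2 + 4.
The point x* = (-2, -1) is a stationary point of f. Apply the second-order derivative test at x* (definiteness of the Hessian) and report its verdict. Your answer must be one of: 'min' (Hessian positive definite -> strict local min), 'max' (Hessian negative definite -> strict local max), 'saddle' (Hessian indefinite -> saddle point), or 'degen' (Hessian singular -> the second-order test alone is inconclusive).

Compute the Hessian H = grad^2 f:
  H = [[5, 0], [0, 11]]
Verify stationarity: grad f(x*) = H x* + g = (0, 0).
Eigenvalues of H: 5, 11.
Both eigenvalues > 0, so H is positive definite -> x* is a strict local min.

min


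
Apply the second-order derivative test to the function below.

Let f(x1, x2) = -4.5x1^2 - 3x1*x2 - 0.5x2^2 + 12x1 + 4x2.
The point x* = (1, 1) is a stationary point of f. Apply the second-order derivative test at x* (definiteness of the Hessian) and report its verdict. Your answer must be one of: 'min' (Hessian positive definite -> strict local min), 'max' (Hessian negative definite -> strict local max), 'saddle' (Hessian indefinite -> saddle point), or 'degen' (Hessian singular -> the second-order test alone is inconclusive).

Compute the Hessian H = grad^2 f:
  H = [[-9, -3], [-3, -1]]
Verify stationarity: grad f(x*) = H x* + g = (0, 0).
Eigenvalues of H: -10, 0.
H has a zero eigenvalue (singular; negative semidefinite but not definite), so H is neither positive definite, negative definite, nor indefinite. The second-order test alone is inconclusive -> degen.
(Indeed, f is constant along the null direction of H through x*, so x* is not a strict local extremum.)

degen


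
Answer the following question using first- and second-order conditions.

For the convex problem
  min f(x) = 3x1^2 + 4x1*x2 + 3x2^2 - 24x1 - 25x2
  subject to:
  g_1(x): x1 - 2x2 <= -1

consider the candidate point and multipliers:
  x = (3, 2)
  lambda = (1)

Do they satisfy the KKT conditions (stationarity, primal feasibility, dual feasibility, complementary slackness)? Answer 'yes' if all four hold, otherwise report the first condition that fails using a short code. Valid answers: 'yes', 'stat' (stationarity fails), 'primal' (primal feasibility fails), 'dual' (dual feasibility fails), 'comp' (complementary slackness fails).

Gradient of f: grad f(x) = Q x + c = (2, -1)
Constraint values g_i(x) = a_i^T x - b_i:
  g_1((3, 2)) = 0
Stationarity residual: grad f(x) + sum_i lambda_i a_i = (3, -3)
  -> stationarity FAILS
Primal feasibility (all g_i <= 0): OK
Dual feasibility (all lambda_i >= 0): OK
Complementary slackness (lambda_i * g_i(x) = 0 for all i): OK

Verdict: the first failing condition is stationarity -> stat.

stat


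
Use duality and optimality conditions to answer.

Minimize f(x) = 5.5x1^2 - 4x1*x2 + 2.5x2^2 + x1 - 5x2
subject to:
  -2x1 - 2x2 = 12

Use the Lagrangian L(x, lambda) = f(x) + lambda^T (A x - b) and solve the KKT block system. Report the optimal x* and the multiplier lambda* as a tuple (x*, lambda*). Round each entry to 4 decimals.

Form the Lagrangian:
  L(x, lambda) = (1/2) x^T Q x + c^T x + lambda^T (A x - b)
Stationarity (grad_x L = 0): Q x + c + A^T lambda = 0.
Primal feasibility: A x = b.

This gives the KKT block system:
  [ Q   A^T ] [ x     ]   [-c ]
  [ A    0  ] [ lambda ] = [ b ]

Solving the linear system:
  x*      = (-2.5, -3.5)
  lambda* = (-6.25)
  f(x*)   = 45

x* = (-2.5, -3.5), lambda* = (-6.25)


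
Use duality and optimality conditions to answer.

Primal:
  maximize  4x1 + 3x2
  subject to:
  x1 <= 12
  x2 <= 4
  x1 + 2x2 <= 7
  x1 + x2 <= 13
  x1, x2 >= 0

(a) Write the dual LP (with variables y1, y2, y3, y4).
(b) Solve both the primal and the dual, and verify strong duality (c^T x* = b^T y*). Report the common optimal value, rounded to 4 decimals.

The standard primal-dual pair for 'max c^T x s.t. A x <= b, x >= 0' is:
  Dual:  min b^T y  s.t.  A^T y >= c,  y >= 0.

So the dual LP is:
  minimize  12y1 + 4y2 + 7y3 + 13y4
  subject to:
    y1 + y3 + y4 >= 4
    y2 + 2y3 + y4 >= 3
    y1, y2, y3, y4 >= 0

Solving the primal: x* = (7, 0).
  primal value c^T x* = 28.
Solving the dual: y* = (0, 0, 4, 0).
  dual value b^T y* = 28.
Strong duality: c^T x* = b^T y*. Confirmed.

28


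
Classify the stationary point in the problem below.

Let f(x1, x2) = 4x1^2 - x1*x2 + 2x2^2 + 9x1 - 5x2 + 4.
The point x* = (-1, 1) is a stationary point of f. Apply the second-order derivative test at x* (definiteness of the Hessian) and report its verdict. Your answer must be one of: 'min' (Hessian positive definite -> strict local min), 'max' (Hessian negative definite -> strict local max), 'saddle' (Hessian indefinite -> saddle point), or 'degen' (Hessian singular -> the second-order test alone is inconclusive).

Compute the Hessian H = grad^2 f:
  H = [[8, -1], [-1, 4]]
Verify stationarity: grad f(x*) = H x* + g = (0, 0).
Eigenvalues of H: 3.7639, 8.2361.
Both eigenvalues > 0, so H is positive definite -> x* is a strict local min.

min


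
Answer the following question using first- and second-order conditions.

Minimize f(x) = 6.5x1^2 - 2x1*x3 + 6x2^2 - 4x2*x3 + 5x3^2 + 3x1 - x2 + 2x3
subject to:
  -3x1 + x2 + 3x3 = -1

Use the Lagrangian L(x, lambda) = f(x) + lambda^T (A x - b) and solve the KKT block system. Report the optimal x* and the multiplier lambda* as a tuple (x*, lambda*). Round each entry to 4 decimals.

Form the Lagrangian:
  L(x, lambda) = (1/2) x^T Q x + c^T x + lambda^T (A x - b)
Stationarity (grad_x L = 0): Q x + c + A^T lambda = 0.
Primal feasibility: A x = b.

This gives the KKT block system:
  [ Q   A^T ] [ x     ]   [-c ]
  [ A    0  ] [ lambda ] = [ b ]

Solving the linear system:
  x*      = (-0.1645, -0.1188, -0.4582)
  lambda* = (0.5927)
  f(x*)   = -0.3492

x* = (-0.1645, -0.1188, -0.4582), lambda* = (0.5927)


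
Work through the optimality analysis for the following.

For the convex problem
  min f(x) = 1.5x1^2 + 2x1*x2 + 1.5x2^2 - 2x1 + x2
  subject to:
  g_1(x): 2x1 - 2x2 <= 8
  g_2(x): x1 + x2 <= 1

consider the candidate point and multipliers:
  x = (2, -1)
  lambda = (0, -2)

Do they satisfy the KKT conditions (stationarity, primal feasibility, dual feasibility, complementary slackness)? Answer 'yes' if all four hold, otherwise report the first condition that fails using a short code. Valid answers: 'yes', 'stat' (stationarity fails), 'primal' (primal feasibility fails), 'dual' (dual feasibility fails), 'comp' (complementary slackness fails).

Gradient of f: grad f(x) = Q x + c = (2, 2)
Constraint values g_i(x) = a_i^T x - b_i:
  g_1((2, -1)) = -2
  g_2((2, -1)) = 0
Stationarity residual: grad f(x) + sum_i lambda_i a_i = (0, 0)
  -> stationarity OK
Primal feasibility (all g_i <= 0): OK
Dual feasibility (all lambda_i >= 0): FAILS
Complementary slackness (lambda_i * g_i(x) = 0 for all i): OK

Verdict: the first failing condition is dual_feasibility -> dual.

dual


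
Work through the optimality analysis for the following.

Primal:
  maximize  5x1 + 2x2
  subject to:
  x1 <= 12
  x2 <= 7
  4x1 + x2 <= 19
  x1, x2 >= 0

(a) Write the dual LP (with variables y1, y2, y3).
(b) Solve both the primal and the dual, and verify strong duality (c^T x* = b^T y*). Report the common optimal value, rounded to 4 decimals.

The standard primal-dual pair for 'max c^T x s.t. A x <= b, x >= 0' is:
  Dual:  min b^T y  s.t.  A^T y >= c,  y >= 0.

So the dual LP is:
  minimize  12y1 + 7y2 + 19y3
  subject to:
    y1 + 4y3 >= 5
    y2 + y3 >= 2
    y1, y2, y3 >= 0

Solving the primal: x* = (3, 7).
  primal value c^T x* = 29.
Solving the dual: y* = (0, 0.75, 1.25).
  dual value b^T y* = 29.
Strong duality: c^T x* = b^T y*. Confirmed.

29


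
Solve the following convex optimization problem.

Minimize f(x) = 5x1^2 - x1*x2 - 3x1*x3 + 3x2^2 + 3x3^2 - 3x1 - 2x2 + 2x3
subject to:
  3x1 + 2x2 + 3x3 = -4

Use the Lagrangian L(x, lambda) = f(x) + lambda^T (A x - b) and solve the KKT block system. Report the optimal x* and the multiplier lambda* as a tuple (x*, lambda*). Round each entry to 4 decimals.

Form the Lagrangian:
  L(x, lambda) = (1/2) x^T Q x + c^T x + lambda^T (A x - b)
Stationarity (grad_x L = 0): Q x + c + A^T lambda = 0.
Primal feasibility: A x = b.

This gives the KKT block system:
  [ Q   A^T ] [ x     ]   [-c ]
  [ A    0  ] [ lambda ] = [ b ]

Solving the linear system:
  x*      = (-0.3058, -0.0543, -0.9913)
  lambda* = (1.0101)
  f(x*)   = 1.5419

x* = (-0.3058, -0.0543, -0.9913), lambda* = (1.0101)


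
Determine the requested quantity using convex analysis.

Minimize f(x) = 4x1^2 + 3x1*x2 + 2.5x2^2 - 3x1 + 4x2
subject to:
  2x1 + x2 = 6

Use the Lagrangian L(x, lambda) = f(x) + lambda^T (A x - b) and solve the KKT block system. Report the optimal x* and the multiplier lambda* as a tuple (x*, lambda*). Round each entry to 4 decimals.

Form the Lagrangian:
  L(x, lambda) = (1/2) x^T Q x + c^T x + lambda^T (A x - b)
Stationarity (grad_x L = 0): Q x + c + A^T lambda = 0.
Primal feasibility: A x = b.

This gives the KKT block system:
  [ Q   A^T ] [ x     ]   [-c ]
  [ A    0  ] [ lambda ] = [ b ]

Solving the linear system:
  x*      = (3.3125, -0.625)
  lambda* = (-10.8125)
  f(x*)   = 26.2188

x* = (3.3125, -0.625), lambda* = (-10.8125)


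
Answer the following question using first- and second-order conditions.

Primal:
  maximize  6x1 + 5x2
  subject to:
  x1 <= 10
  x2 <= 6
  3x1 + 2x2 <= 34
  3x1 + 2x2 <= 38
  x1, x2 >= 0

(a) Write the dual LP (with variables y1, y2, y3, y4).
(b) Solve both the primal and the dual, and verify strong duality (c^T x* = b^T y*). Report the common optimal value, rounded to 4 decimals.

The standard primal-dual pair for 'max c^T x s.t. A x <= b, x >= 0' is:
  Dual:  min b^T y  s.t.  A^T y >= c,  y >= 0.

So the dual LP is:
  minimize  10y1 + 6y2 + 34y3 + 38y4
  subject to:
    y1 + 3y3 + 3y4 >= 6
    y2 + 2y3 + 2y4 >= 5
    y1, y2, y3, y4 >= 0

Solving the primal: x* = (7.3333, 6).
  primal value c^T x* = 74.
Solving the dual: y* = (0, 1, 2, 0).
  dual value b^T y* = 74.
Strong duality: c^T x* = b^T y*. Confirmed.

74


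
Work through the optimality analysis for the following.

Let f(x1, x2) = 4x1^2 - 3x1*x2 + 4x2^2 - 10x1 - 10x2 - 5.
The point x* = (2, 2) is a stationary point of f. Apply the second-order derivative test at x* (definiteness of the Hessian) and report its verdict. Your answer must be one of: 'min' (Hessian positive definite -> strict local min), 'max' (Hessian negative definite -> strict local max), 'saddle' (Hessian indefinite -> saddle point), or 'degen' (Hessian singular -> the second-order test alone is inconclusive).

Compute the Hessian H = grad^2 f:
  H = [[8, -3], [-3, 8]]
Verify stationarity: grad f(x*) = H x* + g = (0, 0).
Eigenvalues of H: 5, 11.
Both eigenvalues > 0, so H is positive definite -> x* is a strict local min.

min


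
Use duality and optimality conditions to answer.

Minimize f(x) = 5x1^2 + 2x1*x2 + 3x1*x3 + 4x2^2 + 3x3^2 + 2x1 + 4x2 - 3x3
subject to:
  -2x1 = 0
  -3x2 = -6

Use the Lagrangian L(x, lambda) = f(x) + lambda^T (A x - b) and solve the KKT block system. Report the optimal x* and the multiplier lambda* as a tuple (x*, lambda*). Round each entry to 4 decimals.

Form the Lagrangian:
  L(x, lambda) = (1/2) x^T Q x + c^T x + lambda^T (A x - b)
Stationarity (grad_x L = 0): Q x + c + A^T lambda = 0.
Primal feasibility: A x = b.

This gives the KKT block system:
  [ Q   A^T ] [ x     ]   [-c ]
  [ A    0  ] [ lambda ] = [ b ]

Solving the linear system:
  x*      = (0, 2, 0.5)
  lambda* = (3.75, 6.6667)
  f(x*)   = 23.25

x* = (0, 2, 0.5), lambda* = (3.75, 6.6667)


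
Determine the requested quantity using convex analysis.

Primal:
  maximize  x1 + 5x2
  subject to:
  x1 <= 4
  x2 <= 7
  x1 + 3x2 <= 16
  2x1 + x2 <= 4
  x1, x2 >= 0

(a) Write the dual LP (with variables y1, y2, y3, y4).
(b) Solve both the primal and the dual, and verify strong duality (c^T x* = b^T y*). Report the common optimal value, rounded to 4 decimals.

The standard primal-dual pair for 'max c^T x s.t. A x <= b, x >= 0' is:
  Dual:  min b^T y  s.t.  A^T y >= c,  y >= 0.

So the dual LP is:
  minimize  4y1 + 7y2 + 16y3 + 4y4
  subject to:
    y1 + y3 + 2y4 >= 1
    y2 + 3y3 + y4 >= 5
    y1, y2, y3, y4 >= 0

Solving the primal: x* = (0, 4).
  primal value c^T x* = 20.
Solving the dual: y* = (0, 0, 0, 5).
  dual value b^T y* = 20.
Strong duality: c^T x* = b^T y*. Confirmed.

20


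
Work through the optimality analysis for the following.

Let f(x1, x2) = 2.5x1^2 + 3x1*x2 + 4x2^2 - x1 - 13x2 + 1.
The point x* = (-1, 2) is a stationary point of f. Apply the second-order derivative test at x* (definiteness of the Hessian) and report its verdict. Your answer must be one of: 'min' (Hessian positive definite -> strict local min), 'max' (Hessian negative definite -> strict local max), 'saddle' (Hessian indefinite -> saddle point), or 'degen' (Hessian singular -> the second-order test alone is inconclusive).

Compute the Hessian H = grad^2 f:
  H = [[5, 3], [3, 8]]
Verify stationarity: grad f(x*) = H x* + g = (0, 0).
Eigenvalues of H: 3.1459, 9.8541.
Both eigenvalues > 0, so H is positive definite -> x* is a strict local min.

min


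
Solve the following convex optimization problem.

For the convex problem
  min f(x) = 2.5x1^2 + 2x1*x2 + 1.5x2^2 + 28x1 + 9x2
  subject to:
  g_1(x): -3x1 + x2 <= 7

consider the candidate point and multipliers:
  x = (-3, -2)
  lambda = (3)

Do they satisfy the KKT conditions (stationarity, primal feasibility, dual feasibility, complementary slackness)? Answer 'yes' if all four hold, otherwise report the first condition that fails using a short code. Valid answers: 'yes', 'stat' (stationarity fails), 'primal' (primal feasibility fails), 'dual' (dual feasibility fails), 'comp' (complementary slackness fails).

Gradient of f: grad f(x) = Q x + c = (9, -3)
Constraint values g_i(x) = a_i^T x - b_i:
  g_1((-3, -2)) = 0
Stationarity residual: grad f(x) + sum_i lambda_i a_i = (0, 0)
  -> stationarity OK
Primal feasibility (all g_i <= 0): OK
Dual feasibility (all lambda_i >= 0): OK
Complementary slackness (lambda_i * g_i(x) = 0 for all i): OK

Verdict: yes, KKT holds.

yes


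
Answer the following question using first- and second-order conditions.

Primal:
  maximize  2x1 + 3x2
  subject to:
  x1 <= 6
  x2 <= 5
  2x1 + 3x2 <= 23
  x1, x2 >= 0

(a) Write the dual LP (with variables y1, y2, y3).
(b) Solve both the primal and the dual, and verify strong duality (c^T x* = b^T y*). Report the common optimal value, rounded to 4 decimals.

The standard primal-dual pair for 'max c^T x s.t. A x <= b, x >= 0' is:
  Dual:  min b^T y  s.t.  A^T y >= c,  y >= 0.

So the dual LP is:
  minimize  6y1 + 5y2 + 23y3
  subject to:
    y1 + 2y3 >= 2
    y2 + 3y3 >= 3
    y1, y2, y3 >= 0

Solving the primal: x* = (4, 5).
  primal value c^T x* = 23.
Solving the dual: y* = (0, 0, 1).
  dual value b^T y* = 23.
Strong duality: c^T x* = b^T y*. Confirmed.

23


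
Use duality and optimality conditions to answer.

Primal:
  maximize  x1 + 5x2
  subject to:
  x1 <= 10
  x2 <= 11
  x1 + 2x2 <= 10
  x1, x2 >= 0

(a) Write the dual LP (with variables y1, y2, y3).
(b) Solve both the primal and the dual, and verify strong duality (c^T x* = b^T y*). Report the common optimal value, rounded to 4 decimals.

The standard primal-dual pair for 'max c^T x s.t. A x <= b, x >= 0' is:
  Dual:  min b^T y  s.t.  A^T y >= c,  y >= 0.

So the dual LP is:
  minimize  10y1 + 11y2 + 10y3
  subject to:
    y1 + y3 >= 1
    y2 + 2y3 >= 5
    y1, y2, y3 >= 0

Solving the primal: x* = (0, 5).
  primal value c^T x* = 25.
Solving the dual: y* = (0, 0, 2.5).
  dual value b^T y* = 25.
Strong duality: c^T x* = b^T y*. Confirmed.

25


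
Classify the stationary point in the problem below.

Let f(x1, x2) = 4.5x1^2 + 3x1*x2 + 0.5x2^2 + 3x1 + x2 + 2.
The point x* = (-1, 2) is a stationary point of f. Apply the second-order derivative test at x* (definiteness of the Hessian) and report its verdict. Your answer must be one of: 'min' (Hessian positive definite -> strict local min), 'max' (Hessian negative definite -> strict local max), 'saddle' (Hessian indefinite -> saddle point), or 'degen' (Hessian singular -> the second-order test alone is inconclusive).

Compute the Hessian H = grad^2 f:
  H = [[9, 3], [3, 1]]
Verify stationarity: grad f(x*) = H x* + g = (0, 0).
Eigenvalues of H: 0, 10.
H has a zero eigenvalue (singular; positive semidefinite but not definite), so H is neither positive definite, negative definite, nor indefinite. The second-order test alone is inconclusive -> degen.
(Indeed, f is constant along the null direction of H through x*, so x* is not a strict local extremum.)

degen
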